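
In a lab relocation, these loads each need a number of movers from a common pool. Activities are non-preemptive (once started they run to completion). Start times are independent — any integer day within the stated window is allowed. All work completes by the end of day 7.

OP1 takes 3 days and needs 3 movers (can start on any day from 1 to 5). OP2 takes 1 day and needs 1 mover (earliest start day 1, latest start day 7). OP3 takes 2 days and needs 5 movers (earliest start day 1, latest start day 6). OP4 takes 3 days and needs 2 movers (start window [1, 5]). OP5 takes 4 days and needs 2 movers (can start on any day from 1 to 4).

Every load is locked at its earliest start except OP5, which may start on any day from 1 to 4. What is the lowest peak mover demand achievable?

11

OP5@1: d1:13  d2:12  d3:7  d4:2  d5:0  d6:0  d7:0 → peak 13
OP5@2: d1:11  d2:12  d3:7  d4:2  d5:2  d6:0  d7:0 → peak 12
OP5@3: d1:11  d2:10  d3:7  d4:2  d5:2  d6:2  d7:0 → peak 11
OP5@4: d1:11  d2:10  d3:5  d4:2  d5:2  d6:2  d7:2 → peak 11
Best is OP5@3, peak 11.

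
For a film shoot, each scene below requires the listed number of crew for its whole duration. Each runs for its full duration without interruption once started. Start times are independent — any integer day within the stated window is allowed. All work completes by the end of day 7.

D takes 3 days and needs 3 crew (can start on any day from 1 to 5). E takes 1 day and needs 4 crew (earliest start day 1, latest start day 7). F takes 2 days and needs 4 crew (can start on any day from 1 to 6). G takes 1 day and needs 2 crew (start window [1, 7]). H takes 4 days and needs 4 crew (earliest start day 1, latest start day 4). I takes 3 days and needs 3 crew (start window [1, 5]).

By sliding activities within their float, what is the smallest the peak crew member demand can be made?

Early-start (D@1, E@1, F@1, G@1, H@1, I@1) gives peak 20: d1:20  d2:14  d3:10  d4:4  d5:0  d6:0  d7:0.
Shift F→2, G→4, H→4, I→5.
Schedule D@1, E@1, F@2, G@4, H@4, I@5: d1:7  d2:7  d3:7  d4:6  d5:7  d6:7  d7:7 — peak 7.
Total crew member-days = 48 over 7 days ⇒ peak ≥ ⌈48/7⌉ = 7, so 7 is optimal.

7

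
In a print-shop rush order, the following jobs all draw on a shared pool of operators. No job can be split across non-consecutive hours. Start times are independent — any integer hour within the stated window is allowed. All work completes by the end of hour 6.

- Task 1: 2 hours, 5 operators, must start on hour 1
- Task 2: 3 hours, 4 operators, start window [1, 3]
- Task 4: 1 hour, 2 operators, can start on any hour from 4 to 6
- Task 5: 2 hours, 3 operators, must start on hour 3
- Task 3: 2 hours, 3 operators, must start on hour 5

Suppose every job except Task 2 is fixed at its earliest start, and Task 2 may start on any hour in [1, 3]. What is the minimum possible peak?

9

Task 2@1: h1:9  h2:9  h3:7  h4:5  h5:3  h6:3 → peak 9
Task 2@2: h1:5  h2:9  h3:7  h4:9  h5:3  h6:3 → peak 9
Task 2@3: h1:5  h2:5  h3:7  h4:9  h5:7  h6:3 → peak 9
Best is Task 2@1, peak 9.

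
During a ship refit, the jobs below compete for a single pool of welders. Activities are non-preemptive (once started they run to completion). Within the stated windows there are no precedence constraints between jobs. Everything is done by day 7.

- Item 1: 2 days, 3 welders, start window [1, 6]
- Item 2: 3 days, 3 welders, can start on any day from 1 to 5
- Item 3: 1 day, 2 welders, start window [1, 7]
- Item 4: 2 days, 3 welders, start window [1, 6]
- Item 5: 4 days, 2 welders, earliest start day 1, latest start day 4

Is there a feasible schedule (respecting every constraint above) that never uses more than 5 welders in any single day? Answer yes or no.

Schedule Item 1@1, Item 2@3, Item 3@1, Item 4@6, Item 5@2: d1:5  d2:5  d3:5  d4:5  d5:5  d6:3  d7:3 — peak 5 ≤ 5.

yes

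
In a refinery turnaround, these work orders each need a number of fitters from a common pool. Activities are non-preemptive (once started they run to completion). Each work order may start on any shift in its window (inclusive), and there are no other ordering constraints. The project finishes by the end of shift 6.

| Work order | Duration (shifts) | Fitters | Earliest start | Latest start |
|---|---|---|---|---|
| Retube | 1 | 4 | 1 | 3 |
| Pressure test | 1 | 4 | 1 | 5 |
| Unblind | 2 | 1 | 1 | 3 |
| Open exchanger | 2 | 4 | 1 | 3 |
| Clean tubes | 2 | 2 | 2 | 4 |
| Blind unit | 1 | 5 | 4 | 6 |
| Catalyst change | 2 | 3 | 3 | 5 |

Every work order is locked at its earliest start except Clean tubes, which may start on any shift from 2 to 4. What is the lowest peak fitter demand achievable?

13

Clean tubes@2: s1:13  s2:7  s3:5  s4:8  s5:0  s6:0 → peak 13
Clean tubes@3: s1:13  s2:5  s3:5  s4:10  s5:0  s6:0 → peak 13
Clean tubes@4: s1:13  s2:5  s3:3  s4:10  s5:2  s6:0 → peak 13
Best is Clean tubes@2, peak 13.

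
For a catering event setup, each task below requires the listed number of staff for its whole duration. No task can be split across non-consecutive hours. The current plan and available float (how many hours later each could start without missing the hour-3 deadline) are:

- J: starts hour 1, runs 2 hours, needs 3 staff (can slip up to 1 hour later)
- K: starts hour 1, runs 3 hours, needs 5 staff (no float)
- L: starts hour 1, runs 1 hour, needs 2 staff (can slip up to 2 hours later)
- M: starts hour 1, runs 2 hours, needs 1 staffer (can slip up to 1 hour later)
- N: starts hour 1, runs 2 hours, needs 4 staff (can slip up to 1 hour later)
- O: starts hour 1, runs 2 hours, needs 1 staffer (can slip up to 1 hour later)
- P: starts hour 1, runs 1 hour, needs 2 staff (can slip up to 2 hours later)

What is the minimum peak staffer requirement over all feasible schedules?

Early-start (J@1, K@1, L@1, M@1, N@1, O@1, P@1) gives peak 18: h1:18  h2:14  h3:5.
Shift N→2.
Schedule J@1, K@1, L@1, M@1, N@2, O@1, P@1: h1:14  h2:14  h3:9 — peak 14.

14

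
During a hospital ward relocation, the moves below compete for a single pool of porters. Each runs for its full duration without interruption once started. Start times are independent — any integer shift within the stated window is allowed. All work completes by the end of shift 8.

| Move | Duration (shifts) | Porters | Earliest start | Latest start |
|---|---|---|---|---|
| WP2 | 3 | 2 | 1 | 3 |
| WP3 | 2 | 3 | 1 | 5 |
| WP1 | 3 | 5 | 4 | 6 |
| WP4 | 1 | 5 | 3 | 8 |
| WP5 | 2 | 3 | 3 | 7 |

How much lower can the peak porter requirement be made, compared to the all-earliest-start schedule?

Early-start peak: s1:5  s2:5  s3:10  s4:8  s5:5  s6:5  s7:0  s8:0 ⇒ 10.
Leveled (WP2@1, WP3@1, WP1@5, WP4@8, WP5@3): s1:5  s2:5  s3:5  s4:3  s5:5  s6:5  s7:5  s8:5 ⇒ 5.
Reduction 10 − 5 = 5.

5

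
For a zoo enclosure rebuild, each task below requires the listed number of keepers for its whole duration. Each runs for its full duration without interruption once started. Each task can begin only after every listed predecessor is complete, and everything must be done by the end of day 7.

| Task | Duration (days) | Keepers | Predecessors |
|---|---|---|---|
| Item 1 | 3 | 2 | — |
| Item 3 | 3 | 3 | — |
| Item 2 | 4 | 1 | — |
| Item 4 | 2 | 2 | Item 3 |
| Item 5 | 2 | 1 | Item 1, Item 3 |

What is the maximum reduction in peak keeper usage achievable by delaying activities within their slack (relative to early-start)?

1

Early-start peak: d1:6  d2:6  d3:6  d4:4  d5:3  d6:0  d7:0 ⇒ 6.
Leveled (Item 1@1, Item 3@1, Item 2@4, Item 4@4, Item 5@4): d1:5  d2:5  d3:5  d4:4  d5:4  d6:1  d7:1 ⇒ 5.
Reduction 6 − 5 = 1.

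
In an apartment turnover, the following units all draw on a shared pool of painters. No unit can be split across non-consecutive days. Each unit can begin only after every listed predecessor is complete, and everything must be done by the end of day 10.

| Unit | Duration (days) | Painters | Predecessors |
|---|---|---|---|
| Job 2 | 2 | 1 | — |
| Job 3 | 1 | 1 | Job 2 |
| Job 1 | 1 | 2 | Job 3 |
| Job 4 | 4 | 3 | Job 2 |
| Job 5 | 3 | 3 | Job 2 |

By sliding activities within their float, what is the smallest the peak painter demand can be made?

4

Early-start (Job 2@1, Job 3@3, Job 1@4, Job 4@3, Job 5@3) gives peak 8: d1:1  d2:1  d3:7  d4:8  d5:6  d6:3  d7:0  d8:0  d9:0  d10:0.
Shift Job 1→6, Job 4→7.
Schedule Job 2@1, Job 3@3, Job 1@6, Job 4@7, Job 5@3: d1:1  d2:1  d3:4  d4:3  d5:3  d6:2  d7:3  d8:3  d9:3  d10:3 — peak 4.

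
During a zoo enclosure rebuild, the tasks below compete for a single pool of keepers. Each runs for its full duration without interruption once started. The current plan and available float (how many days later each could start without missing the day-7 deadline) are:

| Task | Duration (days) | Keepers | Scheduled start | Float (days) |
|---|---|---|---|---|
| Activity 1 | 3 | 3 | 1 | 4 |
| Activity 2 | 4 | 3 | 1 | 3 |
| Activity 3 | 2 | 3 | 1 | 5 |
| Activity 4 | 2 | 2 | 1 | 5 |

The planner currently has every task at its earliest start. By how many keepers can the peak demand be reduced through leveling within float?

Early-start peak: d1:11  d2:11  d3:6  d4:3  d5:0  d6:0  d7:0 ⇒ 11.
Leveled (Activity 1@1, Activity 2@1, Activity 3@4, Activity 4@5): d1:6  d2:6  d3:6  d4:6  d5:5  d6:2  d7:0 ⇒ 6.
Reduction 11 − 6 = 5.

5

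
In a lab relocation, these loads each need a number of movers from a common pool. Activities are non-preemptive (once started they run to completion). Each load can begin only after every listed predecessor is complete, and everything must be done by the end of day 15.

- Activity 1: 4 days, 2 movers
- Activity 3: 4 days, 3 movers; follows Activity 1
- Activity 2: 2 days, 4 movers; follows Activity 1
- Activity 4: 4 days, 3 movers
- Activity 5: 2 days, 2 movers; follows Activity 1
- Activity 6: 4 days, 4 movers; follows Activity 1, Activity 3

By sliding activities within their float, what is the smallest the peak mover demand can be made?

5

Early-start (Activity 1@1, Activity 3@5, Activity 2@5, Activity 4@1, Activity 5@5, Activity 6@9) gives peak 9: d1:5  d2:5  d3:5  d4:5  d5:9  d6:9  d7:3  d8:3  d9:4  d10:4  d11:4  d12:4  d13:0  d14:0  d15:0.
Shift Activity 2→9, Activity 6→11.
Schedule Activity 1@1, Activity 3@5, Activity 2@9, Activity 4@1, Activity 5@5, Activity 6@11: d1:5  d2:5  d3:5  d4:5  d5:5  d6:5  d7:3  d8:3  d9:4  d10:4  d11:4  d12:4  d13:4  d14:4  d15:0 — peak 5.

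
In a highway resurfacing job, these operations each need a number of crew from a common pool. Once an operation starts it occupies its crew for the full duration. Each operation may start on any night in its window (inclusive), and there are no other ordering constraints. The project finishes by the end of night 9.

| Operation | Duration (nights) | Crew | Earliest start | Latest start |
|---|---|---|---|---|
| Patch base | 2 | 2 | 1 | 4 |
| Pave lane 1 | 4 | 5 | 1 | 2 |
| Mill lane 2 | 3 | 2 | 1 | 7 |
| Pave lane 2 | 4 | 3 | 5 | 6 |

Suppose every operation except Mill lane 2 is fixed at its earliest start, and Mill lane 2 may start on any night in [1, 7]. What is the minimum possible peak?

Mill lane 2@1: n1:9  n2:9  n3:7  n4:5  n5:3  n6:3  n7:3  n8:3  n9:0 → peak 9
Mill lane 2@2: n1:7  n2:9  n3:7  n4:7  n5:3  n6:3  n7:3  n8:3  n9:0 → peak 9
Mill lane 2@3: n1:7  n2:7  n3:7  n4:7  n5:5  n6:3  n7:3  n8:3  n9:0 → peak 7
Mill lane 2@4: n1:7  n2:7  n3:5  n4:7  n5:5  n6:5  n7:3  n8:3  n9:0 → peak 7
Mill lane 2@5: n1:7  n2:7  n3:5  n4:5  n5:5  n6:5  n7:5  n8:3  n9:0 → peak 7
Mill lane 2@6: n1:7  n2:7  n3:5  n4:5  n5:3  n6:5  n7:5  n8:5  n9:0 → peak 7
Mill lane 2@7: n1:7  n2:7  n3:5  n4:5  n5:3  n6:3  n7:5  n8:5  n9:2 → peak 7
Best is Mill lane 2@3, peak 7.

7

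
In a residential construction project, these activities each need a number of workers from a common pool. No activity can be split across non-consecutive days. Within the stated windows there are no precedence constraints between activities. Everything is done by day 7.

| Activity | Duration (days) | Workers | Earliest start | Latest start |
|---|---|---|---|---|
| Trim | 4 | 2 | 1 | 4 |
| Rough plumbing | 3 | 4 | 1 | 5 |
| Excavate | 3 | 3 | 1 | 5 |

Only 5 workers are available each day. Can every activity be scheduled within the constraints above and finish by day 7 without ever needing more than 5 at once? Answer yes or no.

yes

Schedule Trim@1, Rough plumbing@5, Excavate@1: d1:5  d2:5  d3:5  d4:2  d5:4  d6:4  d7:4 — peak 5 ≤ 5.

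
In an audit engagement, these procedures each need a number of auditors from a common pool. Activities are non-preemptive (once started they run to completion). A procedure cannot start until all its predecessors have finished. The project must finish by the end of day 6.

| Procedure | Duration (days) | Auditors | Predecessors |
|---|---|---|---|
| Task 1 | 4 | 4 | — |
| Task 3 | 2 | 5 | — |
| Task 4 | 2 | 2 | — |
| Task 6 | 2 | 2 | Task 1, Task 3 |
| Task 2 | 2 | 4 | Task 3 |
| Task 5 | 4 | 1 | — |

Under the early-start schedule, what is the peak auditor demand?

Early-start schedule: Task 1@1, Task 3@1, Task 4@1, Task 6@5, Task 2@3, Task 5@1.
Load per day: day 1: 12, day 2: 12, day 3: 9, day 4: 9, day 5: 2, day 6: 2.
Peak is 12.

12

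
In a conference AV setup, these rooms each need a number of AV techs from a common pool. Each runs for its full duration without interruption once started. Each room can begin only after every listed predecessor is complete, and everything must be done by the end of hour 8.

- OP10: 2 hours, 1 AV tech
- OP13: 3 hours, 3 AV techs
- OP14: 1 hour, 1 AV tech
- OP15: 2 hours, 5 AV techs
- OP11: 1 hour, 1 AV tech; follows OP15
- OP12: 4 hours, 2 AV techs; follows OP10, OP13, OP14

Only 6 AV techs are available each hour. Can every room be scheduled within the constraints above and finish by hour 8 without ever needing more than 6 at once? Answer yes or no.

no

The minimum achievable peak is 7; 6 < 7, so no feasible schedule stays within the cap.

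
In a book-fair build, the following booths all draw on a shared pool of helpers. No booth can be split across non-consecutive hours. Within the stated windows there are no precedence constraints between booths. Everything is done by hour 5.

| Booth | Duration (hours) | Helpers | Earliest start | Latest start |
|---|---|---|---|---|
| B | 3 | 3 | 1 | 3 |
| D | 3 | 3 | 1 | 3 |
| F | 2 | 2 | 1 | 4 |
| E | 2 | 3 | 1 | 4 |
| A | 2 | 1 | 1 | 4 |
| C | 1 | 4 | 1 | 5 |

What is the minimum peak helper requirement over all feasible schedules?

Early-start (B@1, D@1, F@1, E@1, A@1, C@1) gives peak 16: h1:16  h2:12  h3:6  h4:0  h5:0.
Shift E→4, A→3, C→4.
Schedule B@1, D@1, F@1, E@4, A@3, C@4: h1:8  h2:8  h3:7  h4:8  h5:3 — peak 8.

8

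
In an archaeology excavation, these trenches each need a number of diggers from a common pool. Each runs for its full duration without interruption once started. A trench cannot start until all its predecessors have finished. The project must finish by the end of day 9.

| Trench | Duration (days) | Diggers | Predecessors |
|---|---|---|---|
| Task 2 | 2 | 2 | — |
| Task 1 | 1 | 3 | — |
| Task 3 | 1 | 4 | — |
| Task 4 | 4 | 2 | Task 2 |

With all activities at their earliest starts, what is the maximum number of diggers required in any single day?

Early-start schedule: Task 2@1, Task 1@1, Task 3@1, Task 4@3.
Load per day: day 1: 9, day 2: 2, day 3: 2, day 4: 2, day 5: 2, day 6: 2, day 7: 0, day 8: 0, day 9: 0.
Peak is 9.

9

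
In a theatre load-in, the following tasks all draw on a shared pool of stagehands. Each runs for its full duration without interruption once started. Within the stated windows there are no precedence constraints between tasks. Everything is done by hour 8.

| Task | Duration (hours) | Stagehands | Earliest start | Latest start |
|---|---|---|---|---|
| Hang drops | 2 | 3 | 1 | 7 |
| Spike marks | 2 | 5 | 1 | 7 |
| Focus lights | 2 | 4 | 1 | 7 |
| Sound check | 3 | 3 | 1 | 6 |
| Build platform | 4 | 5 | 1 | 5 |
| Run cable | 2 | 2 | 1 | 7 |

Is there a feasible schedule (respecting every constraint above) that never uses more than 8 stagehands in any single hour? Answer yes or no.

Schedule Hang drops@1, Spike marks@1, Focus lights@3, Sound check@3, Build platform@5, Run cable@6: h1:8  h2:8  h3:7  h4:7  h5:8  h6:7  h7:7  h8:5 — peak 8 ≤ 8.

yes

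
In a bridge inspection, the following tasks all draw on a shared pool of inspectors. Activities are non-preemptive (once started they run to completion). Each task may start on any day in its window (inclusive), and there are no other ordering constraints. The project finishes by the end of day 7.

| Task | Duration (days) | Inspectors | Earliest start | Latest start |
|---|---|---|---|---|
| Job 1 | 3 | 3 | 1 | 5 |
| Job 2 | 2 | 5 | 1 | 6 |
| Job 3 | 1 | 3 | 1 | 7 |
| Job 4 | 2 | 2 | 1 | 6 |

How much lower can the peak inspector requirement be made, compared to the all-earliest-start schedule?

Early-start peak: d1:13  d2:10  d3:3  d4:0  d5:0  d6:0  d7:0 ⇒ 13.
Leveled (Job 1@1, Job 2@4, Job 3@6, Job 4@1): d1:5  d2:5  d3:3  d4:5  d5:5  d6:3  d7:0 ⇒ 5.
Reduction 13 − 5 = 8.

8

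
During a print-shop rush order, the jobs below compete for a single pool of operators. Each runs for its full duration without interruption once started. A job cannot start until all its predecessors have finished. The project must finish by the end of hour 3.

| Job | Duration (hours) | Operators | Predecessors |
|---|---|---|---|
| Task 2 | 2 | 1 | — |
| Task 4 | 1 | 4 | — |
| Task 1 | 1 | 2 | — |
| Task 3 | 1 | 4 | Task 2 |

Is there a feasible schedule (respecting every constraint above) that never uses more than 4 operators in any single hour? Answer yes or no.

no

The minimum achievable peak is 5; 4 < 5, so no feasible schedule stays within the cap.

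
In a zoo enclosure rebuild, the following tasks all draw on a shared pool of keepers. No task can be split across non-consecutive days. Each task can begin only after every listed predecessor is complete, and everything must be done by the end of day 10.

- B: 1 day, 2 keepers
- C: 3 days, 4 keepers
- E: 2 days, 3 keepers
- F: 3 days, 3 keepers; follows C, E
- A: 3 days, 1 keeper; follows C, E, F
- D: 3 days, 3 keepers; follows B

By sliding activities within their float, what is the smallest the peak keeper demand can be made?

Early-start (B@1, C@1, E@1, F@4, A@7, D@2) gives peak 10: d1:9  d2:10  d3:7  d4:6  d5:3  d6:3  d7:1  d8:1  d9:1  d10:0.
Shift E→2, D→4.
Schedule B@1, C@1, E@2, F@4, A@7, D@4: d1:6  d2:7  d3:7  d4:6  d5:6  d6:6  d7:1  d8:1  d9:1  d10:0 — peak 7.

7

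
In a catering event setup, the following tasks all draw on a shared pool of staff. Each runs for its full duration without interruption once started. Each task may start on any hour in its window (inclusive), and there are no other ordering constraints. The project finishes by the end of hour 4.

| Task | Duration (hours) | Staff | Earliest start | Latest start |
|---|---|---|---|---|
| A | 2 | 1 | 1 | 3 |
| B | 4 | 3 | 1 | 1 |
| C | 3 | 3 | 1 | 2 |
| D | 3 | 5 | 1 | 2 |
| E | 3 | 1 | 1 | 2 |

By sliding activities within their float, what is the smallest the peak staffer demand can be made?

13

Schedule A@1, B@1, C@1, D@1, E@1: h1:13  h2:13  h3:12  h4:3 — peak 13.
No arrangement of the 24 feasible schedules does better.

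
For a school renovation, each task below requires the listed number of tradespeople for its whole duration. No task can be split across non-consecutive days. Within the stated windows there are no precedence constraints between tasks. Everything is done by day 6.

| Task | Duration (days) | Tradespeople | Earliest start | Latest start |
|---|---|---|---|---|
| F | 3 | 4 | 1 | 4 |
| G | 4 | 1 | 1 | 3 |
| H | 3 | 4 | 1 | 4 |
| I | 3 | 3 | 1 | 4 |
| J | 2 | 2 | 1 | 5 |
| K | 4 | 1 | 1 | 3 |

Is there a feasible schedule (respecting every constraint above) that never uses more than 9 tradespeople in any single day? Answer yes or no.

yes

Schedule F@1, G@1, H@4, I@1, J@4, K@1: d1:9  d2:9  d3:9  d4:8  d5:6  d6:4 — peak 9 ≤ 9.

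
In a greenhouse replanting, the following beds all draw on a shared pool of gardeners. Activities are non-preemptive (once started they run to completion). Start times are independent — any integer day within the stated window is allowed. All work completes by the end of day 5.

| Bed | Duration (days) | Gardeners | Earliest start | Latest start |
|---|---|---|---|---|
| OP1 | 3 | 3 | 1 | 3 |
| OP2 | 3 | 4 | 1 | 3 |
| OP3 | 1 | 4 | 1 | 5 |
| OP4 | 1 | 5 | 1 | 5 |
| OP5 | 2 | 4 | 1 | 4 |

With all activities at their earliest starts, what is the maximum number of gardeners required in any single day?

Early-start schedule: OP1@1, OP2@1, OP3@1, OP4@1, OP5@1.
Load per day: day 1: 20, day 2: 11, day 3: 7, day 4: 0, day 5: 0.
Peak is 20.

20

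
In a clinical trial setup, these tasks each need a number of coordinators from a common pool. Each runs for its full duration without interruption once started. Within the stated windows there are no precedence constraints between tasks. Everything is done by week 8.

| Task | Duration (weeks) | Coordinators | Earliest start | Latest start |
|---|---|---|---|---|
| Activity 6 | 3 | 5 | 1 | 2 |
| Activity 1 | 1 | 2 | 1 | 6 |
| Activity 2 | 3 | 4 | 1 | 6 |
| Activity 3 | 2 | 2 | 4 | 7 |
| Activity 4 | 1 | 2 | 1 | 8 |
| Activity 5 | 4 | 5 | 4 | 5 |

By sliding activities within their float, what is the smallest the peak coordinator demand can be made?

9

Early-start (Activity 6@1, Activity 1@1, Activity 2@1, Activity 3@4, Activity 4@1, Activity 5@4) gives peak 13: w1:13  w2:9  w3:9  w4:7  w5:7  w6:5  w7:5  w8:0.
Shift Activity 2→2, Activity 5→5.
Schedule Activity 6@1, Activity 1@1, Activity 2@2, Activity 3@4, Activity 4@1, Activity 5@5: w1:9  w2:9  w3:9  w4:6  w5:7  w6:5  w7:5  w8:5 — peak 9.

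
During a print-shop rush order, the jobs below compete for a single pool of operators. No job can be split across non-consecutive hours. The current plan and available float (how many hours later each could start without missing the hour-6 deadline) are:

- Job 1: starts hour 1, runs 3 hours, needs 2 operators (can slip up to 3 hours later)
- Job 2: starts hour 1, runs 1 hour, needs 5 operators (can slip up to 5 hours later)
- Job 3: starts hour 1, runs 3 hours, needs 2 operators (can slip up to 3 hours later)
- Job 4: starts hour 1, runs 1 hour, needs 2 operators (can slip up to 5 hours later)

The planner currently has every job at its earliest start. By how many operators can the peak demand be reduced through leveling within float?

Early-start peak: h1:11  h2:4  h3:4  h4:0  h5:0  h6:0 ⇒ 11.
Leveled (Job 1@1, Job 2@4, Job 3@1, Job 4@5): h1:4  h2:4  h3:4  h4:5  h5:2  h6:0 ⇒ 5.
Reduction 11 − 5 = 6.

6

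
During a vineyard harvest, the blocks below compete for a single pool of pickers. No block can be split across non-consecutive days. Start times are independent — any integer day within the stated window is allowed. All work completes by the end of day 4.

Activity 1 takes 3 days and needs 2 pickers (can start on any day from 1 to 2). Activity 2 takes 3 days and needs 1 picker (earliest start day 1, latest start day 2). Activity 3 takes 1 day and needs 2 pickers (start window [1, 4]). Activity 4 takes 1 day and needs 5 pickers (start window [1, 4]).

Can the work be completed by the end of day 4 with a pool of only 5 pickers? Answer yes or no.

Schedule Activity 1@1, Activity 2@1, Activity 3@1, Activity 4@4: d1:5  d2:3  d3:3  d4:5 — peak 5 ≤ 5.

yes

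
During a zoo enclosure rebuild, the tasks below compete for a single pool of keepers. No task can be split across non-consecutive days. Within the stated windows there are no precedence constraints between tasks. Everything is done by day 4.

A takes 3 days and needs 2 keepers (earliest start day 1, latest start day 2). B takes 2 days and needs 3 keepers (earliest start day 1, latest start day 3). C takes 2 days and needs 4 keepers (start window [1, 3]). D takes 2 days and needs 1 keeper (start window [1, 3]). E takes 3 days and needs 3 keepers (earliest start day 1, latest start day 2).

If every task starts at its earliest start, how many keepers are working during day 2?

At early start, day 2 has: A, B, C, D, E.
Demand: 2 + 3 + 4 + 1 + 3 = 13.

13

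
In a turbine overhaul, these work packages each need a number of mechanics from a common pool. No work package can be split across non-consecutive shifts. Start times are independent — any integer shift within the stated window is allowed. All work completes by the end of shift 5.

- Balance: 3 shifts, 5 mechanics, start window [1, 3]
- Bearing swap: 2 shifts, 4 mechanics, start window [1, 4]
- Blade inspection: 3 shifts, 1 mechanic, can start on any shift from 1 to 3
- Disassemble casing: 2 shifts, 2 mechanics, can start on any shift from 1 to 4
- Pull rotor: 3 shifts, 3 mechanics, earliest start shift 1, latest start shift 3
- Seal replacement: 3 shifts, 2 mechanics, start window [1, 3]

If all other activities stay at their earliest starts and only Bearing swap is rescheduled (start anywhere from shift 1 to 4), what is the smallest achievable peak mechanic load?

13

Bearing swap@1: s1:17  s2:17  s3:11  s4:0  s5:0 → peak 17
Bearing swap@2: s1:13  s2:17  s3:15  s4:0  s5:0 → peak 17
Bearing swap@3: s1:13  s2:13  s3:15  s4:4  s5:0 → peak 15
Bearing swap@4: s1:13  s2:13  s3:11  s4:4  s5:4 → peak 13
Best is Bearing swap@4, peak 13.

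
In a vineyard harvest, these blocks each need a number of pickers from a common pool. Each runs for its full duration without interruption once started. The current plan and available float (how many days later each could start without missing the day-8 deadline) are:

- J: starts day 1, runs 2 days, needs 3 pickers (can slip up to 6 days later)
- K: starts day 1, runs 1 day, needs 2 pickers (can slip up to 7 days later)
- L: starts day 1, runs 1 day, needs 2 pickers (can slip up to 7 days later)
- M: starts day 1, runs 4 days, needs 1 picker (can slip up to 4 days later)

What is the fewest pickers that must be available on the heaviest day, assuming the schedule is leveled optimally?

3

Early-start (J@1, K@1, L@1, M@1) gives peak 8: d1:8  d2:4  d3:1  d4:1  d5:0  d6:0  d7:0  d8:0.
Shift K→3, L→4, M→3.
Schedule J@1, K@3, L@4, M@3: d1:3  d2:3  d3:3  d4:3  d5:1  d6:1  d7:0  d8:0 — peak 3.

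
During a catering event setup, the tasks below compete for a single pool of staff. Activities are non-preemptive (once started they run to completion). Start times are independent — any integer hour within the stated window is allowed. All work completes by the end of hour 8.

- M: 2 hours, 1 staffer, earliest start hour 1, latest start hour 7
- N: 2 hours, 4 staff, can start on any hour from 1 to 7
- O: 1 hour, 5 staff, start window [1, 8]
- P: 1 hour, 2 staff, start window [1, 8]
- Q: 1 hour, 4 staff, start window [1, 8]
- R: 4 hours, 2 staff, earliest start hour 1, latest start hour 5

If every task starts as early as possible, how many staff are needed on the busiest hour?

18

Early-start schedule: M@1, N@1, O@1, P@1, Q@1, R@1.
Load per hour: hour 1: 18, hour 2: 7, hour 3: 2, hour 4: 2, hour 5: 0, hour 6: 0, hour 7: 0, hour 8: 0.
Peak is 18.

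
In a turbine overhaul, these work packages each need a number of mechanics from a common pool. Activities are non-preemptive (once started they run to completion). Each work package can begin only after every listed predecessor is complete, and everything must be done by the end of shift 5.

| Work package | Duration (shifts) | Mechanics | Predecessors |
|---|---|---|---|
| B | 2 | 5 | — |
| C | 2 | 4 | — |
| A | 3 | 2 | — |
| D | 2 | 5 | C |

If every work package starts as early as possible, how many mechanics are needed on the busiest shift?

Early-start schedule: B@1, C@1, A@1, D@3.
Load per shift: shift 1: 11, shift 2: 11, shift 3: 7, shift 4: 5, shift 5: 0.
Peak is 11.

11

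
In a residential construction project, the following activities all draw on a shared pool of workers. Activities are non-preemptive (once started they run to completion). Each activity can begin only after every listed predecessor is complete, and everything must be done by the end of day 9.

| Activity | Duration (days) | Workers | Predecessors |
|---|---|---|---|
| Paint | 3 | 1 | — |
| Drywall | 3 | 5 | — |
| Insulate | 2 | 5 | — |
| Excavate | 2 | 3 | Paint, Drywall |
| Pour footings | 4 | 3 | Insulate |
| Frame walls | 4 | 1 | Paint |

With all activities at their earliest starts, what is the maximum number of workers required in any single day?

Early-start schedule: Paint@1, Drywall@1, Insulate@1, Excavate@4, Pour footings@3, Frame walls@4.
Load per day: day 1: 11, day 2: 11, day 3: 9, day 4: 7, day 5: 7, day 6: 4, day 7: 1, day 8: 0, day 9: 0.
Peak is 11.

11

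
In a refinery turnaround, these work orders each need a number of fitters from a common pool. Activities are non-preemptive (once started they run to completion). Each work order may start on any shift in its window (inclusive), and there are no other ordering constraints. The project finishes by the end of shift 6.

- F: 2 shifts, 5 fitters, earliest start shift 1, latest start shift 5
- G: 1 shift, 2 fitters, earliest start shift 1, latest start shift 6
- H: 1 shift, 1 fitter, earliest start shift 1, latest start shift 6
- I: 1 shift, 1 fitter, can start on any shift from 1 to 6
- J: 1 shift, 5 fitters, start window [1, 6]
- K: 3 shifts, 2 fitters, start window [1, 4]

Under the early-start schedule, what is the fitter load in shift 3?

2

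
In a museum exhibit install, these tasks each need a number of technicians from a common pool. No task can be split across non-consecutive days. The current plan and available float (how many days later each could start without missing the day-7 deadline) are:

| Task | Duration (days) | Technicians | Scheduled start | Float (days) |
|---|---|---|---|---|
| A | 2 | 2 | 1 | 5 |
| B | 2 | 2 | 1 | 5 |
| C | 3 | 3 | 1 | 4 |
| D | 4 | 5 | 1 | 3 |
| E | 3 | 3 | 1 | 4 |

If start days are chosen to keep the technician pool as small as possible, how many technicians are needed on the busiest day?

7

Early-start (A@1, B@1, C@1, D@1, E@1) gives peak 15: d1:15  d2:15  d3:11  d4:5  d5:0  d6:0  d7:0.
Shift B→3, C→5, E→5.
Schedule A@1, B@3, C@5, D@1, E@5: d1:7  d2:7  d3:7  d4:7  d5:6  d6:6  d7:6 — peak 7.
Total technician-days = 46 over 7 days ⇒ peak ≥ ⌈46/7⌉ = 7, so 7 is optimal.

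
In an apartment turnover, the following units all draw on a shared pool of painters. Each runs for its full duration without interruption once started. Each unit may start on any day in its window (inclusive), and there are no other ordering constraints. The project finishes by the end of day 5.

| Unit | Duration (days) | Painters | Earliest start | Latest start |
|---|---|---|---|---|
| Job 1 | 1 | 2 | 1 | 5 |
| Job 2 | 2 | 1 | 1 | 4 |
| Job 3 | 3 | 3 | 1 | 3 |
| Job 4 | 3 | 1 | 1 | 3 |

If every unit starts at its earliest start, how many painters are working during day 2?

5

At early start, day 2 has: Job 2, Job 3, Job 4.
Demand: 1 + 3 + 1 = 5.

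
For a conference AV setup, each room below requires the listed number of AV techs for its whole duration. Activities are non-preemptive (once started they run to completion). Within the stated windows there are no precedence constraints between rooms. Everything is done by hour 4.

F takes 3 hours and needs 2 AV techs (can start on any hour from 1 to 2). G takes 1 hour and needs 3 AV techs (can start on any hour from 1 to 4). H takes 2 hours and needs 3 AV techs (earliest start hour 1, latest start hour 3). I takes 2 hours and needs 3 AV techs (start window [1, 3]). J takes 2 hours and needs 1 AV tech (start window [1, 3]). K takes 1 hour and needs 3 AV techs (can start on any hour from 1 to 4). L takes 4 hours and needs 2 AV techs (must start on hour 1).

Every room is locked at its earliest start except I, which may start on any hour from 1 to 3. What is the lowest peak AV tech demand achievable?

14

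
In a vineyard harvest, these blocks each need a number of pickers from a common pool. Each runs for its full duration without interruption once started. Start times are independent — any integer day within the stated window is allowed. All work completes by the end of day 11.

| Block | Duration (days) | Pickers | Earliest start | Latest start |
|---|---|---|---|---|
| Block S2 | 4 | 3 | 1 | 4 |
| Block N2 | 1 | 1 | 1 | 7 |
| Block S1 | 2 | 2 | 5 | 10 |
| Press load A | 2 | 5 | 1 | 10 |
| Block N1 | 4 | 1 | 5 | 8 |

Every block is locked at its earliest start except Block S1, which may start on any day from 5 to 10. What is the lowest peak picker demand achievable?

9

Block S1@5: d1:9  d2:8  d3:3  d4:3  d5:3  d6:3  d7:1  d8:1  d9:0  d10:0  d11:0 → peak 9
Block S1@6: d1:9  d2:8  d3:3  d4:3  d5:1  d6:3  d7:3  d8:1  d9:0  d10:0  d11:0 → peak 9
Block S1@7: d1:9  d2:8  d3:3  d4:3  d5:1  d6:1  d7:3  d8:3  d9:0  d10:0  d11:0 → peak 9
Block S1@8: d1:9  d2:8  d3:3  d4:3  d5:1  d6:1  d7:1  d8:3  d9:2  d10:0  d11:0 → peak 9
Block S1@9: d1:9  d2:8  d3:3  d4:3  d5:1  d6:1  d7:1  d8:1  d9:2  d10:2  d11:0 → peak 9
Block S1@10: d1:9  d2:8  d3:3  d4:3  d5:1  d6:1  d7:1  d8:1  d9:0  d10:2  d11:2 → peak 9
Best is Block S1@5, peak 9.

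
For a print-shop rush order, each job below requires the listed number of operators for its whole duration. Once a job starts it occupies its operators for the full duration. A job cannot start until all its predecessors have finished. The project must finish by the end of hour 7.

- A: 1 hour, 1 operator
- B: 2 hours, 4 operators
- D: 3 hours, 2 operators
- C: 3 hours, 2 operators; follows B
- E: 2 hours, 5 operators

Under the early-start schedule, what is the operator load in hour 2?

11

At early start, hour 2 has: B, D, E.
Demand: 4 + 2 + 5 = 11.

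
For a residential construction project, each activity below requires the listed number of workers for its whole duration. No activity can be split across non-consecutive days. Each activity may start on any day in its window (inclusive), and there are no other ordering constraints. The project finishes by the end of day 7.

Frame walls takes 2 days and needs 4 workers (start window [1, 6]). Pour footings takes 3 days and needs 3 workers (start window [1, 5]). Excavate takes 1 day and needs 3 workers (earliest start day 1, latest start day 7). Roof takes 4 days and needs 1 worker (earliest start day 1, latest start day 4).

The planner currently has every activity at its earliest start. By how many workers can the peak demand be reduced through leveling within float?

7

Early-start peak: d1:11  d2:8  d3:4  d4:1  d5:0  d6:0  d7:0 ⇒ 11.
Leveled (Frame walls@1, Pour footings@3, Excavate@6, Roof@3): d1:4  d2:4  d3:4  d4:4  d5:4  d6:4  d7:0 ⇒ 4.
Reduction 11 − 4 = 7.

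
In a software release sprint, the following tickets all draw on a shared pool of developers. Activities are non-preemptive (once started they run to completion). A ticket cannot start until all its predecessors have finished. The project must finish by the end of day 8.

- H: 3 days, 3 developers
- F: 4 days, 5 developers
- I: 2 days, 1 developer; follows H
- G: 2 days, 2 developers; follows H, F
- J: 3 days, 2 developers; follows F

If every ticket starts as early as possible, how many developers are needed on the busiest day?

8

Early-start schedule: H@1, F@1, I@4, G@5, J@5.
Load per day: day 1: 8, day 2: 8, day 3: 8, day 4: 6, day 5: 5, day 6: 4, day 7: 2, day 8: 0.
Peak is 8.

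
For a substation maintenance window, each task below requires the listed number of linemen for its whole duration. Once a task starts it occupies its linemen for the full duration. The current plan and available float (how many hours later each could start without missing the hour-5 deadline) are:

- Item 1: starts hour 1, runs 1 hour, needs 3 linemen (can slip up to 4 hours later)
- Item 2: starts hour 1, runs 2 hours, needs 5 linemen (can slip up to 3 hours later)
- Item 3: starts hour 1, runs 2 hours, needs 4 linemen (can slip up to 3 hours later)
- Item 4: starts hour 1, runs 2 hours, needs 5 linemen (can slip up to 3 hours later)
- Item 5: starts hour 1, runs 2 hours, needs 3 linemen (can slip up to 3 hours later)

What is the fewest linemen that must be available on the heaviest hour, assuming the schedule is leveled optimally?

Early-start (Item 1@1, Item 2@1, Item 3@1, Item 4@1, Item 5@1) gives peak 20: h1:20  h2:17  h3:0  h4:0  h5:0.
Shift Item 3→2, Item 4→3, Item 5→4.
Schedule Item 1@1, Item 2@1, Item 3@2, Item 4@3, Item 5@4: h1:8  h2:9  h3:9  h4:8  h5:3 — peak 9.

9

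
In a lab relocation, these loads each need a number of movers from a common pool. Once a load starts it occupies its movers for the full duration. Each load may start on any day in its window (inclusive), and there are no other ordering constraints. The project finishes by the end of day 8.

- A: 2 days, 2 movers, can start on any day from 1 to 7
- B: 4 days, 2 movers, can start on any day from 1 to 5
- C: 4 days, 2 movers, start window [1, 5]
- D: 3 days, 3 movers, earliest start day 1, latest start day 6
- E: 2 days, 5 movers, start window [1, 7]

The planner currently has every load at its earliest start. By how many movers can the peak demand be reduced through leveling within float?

Early-start peak: d1:14  d2:14  d3:7  d4:4  d5:0  d6:0  d7:0  d8:0 ⇒ 14.
Leveled (A@1, B@1, C@1, D@3, E@6): d1:6  d2:6  d3:7  d4:7  d5:3  d6:5  d7:5  d8:0 ⇒ 7.
Reduction 14 − 7 = 7.

7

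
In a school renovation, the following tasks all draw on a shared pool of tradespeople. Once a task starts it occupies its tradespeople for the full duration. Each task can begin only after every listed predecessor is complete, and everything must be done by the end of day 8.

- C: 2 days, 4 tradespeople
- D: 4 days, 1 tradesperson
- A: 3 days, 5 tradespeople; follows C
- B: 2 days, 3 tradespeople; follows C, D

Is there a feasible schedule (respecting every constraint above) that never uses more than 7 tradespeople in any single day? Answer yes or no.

Schedule C@1, D@1, A@3, B@6: d1:5  d2:5  d3:6  d4:6  d5:5  d6:3  d7:3  d8:0 — peak 6 ≤ 7.

yes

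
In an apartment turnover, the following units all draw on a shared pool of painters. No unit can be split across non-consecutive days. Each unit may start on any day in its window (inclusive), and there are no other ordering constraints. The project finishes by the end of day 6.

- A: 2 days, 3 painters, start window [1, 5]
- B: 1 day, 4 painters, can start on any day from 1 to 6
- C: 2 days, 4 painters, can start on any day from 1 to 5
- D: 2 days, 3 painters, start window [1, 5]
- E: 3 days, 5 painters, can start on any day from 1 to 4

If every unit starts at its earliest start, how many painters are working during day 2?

15

At early start, day 2 has: A, C, D, E.
Demand: 3 + 4 + 3 + 5 = 15.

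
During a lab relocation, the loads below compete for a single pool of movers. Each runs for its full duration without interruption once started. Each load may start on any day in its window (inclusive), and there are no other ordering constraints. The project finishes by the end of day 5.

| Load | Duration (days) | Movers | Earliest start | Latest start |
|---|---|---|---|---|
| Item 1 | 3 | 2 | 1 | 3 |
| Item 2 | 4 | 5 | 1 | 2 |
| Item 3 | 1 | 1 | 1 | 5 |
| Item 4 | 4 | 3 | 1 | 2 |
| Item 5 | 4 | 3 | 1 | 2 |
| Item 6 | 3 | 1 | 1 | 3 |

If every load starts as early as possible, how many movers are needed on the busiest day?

Early-start schedule: Item 1@1, Item 2@1, Item 3@1, Item 4@1, Item 5@1, Item 6@1.
Load per day: day 1: 15, day 2: 14, day 3: 14, day 4: 11, day 5: 0.
Peak is 15.

15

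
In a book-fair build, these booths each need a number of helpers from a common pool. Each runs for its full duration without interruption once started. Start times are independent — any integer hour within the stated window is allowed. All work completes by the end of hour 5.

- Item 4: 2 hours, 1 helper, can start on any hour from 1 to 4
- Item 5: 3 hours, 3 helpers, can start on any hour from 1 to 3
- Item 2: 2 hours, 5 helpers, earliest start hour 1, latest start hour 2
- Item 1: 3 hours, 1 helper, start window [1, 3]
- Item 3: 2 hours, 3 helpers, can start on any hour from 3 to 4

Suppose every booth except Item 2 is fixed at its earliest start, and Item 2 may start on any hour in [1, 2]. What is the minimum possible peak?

10

Item 2@1: h1:10  h2:10  h3:7  h4:3  h5:0 → peak 10
Item 2@2: h1:5  h2:10  h3:12  h4:3  h5:0 → peak 12
Best is Item 2@1, peak 10.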